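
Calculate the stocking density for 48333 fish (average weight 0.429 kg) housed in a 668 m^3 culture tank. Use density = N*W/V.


Total biomass = 48333 fish * 0.429 kg = 20734.857 kg
Density = total biomass / volume = 20734.857 / 668 = 31.0402 kg/m^3

31.0402 kg/m^3


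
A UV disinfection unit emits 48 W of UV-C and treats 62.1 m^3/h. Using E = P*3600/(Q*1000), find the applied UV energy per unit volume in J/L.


Energy delivered per hour = 48 W * 3600 s = 172800 J/h
Volume treated per hour = 62.1 m^3/h * 1000 = 62100 L/h
dose = 172800 / 62100 = 2.78261 J/L

2.78261 J/L


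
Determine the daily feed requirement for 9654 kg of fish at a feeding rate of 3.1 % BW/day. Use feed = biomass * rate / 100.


Feeding rate fraction = 3.1% / 100 = 0.031
Daily feed = 9654 kg * 0.031 = 299.274 kg/day

299.274 kg/day


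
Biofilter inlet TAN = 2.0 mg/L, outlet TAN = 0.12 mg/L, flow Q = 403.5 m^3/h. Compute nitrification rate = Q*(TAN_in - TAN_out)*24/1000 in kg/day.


Concentration drop: TAN_in - TAN_out = 2.0 - 0.12 = 1.88 mg/L
Hourly TAN removed = Q * dTAN = 403.5 m^3/h * 1.88 mg/L = 758.58 g/h  (m^3/h * mg/L = g/h)
Daily TAN removed = 758.58 * 24 = 18205.92 g/day
Convert to kg/day: 18205.92 / 1000 = 18.20592 kg/day

18.20592 kg/day


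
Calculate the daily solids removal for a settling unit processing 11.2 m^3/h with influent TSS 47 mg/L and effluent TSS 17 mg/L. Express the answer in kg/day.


Concentration drop: TSS_in - TSS_out = 47 - 17 = 30 mg/L
Hourly solids removed = Q * dTSS = 11.2 m^3/h * 30 mg/L = 336 g/h  (m^3/h * mg/L = g/h)
Daily solids removed = 336 * 24 = 8064 g/day
Convert g to kg: 8064 / 1000 = 8.064 kg/day

8.064 kg/day


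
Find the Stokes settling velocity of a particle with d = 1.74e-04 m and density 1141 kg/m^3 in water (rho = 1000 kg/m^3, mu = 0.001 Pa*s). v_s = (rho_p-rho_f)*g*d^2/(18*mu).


Density difference: rho_p - rho_f = 1141 - 1000 = 141 kg/m^3
d^2 = (1.74e-04)^2 = 3.0276e-08 m^2
Numerator = (rho_p - rho_f) * g * d^2 = 141 * 9.81 * 3.0276e-08 = 4.1878066e-05
Denominator = 18 * mu = 18 * 0.001 = 0.018
v_s = 4.1878066e-05 / 0.018 = 0.00232656 m/s
Check: Re = rho_f * v_s * d / mu = 1000 * 0.00232656 * 1.74e-04 / 0.001 = 0.405 < 1, so Stokes' law applies.

0.00232656 m/s


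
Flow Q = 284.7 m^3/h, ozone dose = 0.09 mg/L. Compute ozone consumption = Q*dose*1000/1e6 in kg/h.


O3 demand (mg/h) = Q * dose * 1000 = 284.7 * 0.09 * 1000 = 25623 mg/h
Convert mg to kg: 25623 / 1e6 = 0.025623 kg/h

0.025623 kg/h


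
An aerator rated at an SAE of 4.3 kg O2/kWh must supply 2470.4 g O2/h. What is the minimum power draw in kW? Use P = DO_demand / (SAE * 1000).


SAE in g O2/kWh = 4.3 * 1000 = 4300 g/kWh
P = DO_demand / SAE_g = 2470.4 / 4300 = 0.574512 kW

0.574512 kW


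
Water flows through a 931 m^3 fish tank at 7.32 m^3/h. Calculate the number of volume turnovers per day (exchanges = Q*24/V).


Daily flow volume = 7.32 m^3/h * 24 h = 175.68 m^3/day
Exchanges = daily flow / tank volume = 175.68 / 931 = 0.1887 exchanges/day

0.1887 exchanges/day


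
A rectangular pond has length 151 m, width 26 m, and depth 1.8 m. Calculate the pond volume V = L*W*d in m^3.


Base area = L * W = 151 * 26 = 3926 m^2
Volume = area * depth = 3926 * 1.8 = 7066.8 m^3

7066.8 m^3


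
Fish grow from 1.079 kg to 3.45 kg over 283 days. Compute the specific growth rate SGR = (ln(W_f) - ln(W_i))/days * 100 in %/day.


ln(W_f) = ln(3.45) = 1.2383742
ln(W_i) = ln(1.079) = 0.076034686
ln(W_f) - ln(W_i) = 1.2383742 - 0.076034686 = 1.1623395
SGR = 1.1623395 / 283 * 100 = 0.410721 %/day

0.410721 %/day


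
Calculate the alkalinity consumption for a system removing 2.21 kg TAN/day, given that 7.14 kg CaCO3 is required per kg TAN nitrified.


Alkalinity factor: 7.14 kg CaCO3 consumed per kg TAN nitrified
alk = 2.21 kg TAN * 7.14 = 15.7794 kg CaCO3/day

15.7794 kg CaCO3/day


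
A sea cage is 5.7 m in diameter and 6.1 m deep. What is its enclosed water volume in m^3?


r = d/2 = 5.7/2 = 2.85 m
Base area = pi*r^2 = pi*2.85^2 = 25.517586 m^2
Volume = 25.517586 * 6.1 = 155.657 m^3

155.657 m^3


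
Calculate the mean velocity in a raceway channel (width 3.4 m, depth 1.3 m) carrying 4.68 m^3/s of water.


Cross-sectional area = W * d = 3.4 * 1.3 = 4.42 m^2
Velocity = Q / A = 4.68 / 4.42 = 1.05882 m/s

1.05882 m/s


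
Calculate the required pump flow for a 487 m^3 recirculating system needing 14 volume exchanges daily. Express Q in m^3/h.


Daily recirculation volume = 487 m^3 * 14 = 6818 m^3/day
Flow rate Q = daily volume / 24 h = 6818 / 24 = 284.083 m^3/h

284.083 m^3/h


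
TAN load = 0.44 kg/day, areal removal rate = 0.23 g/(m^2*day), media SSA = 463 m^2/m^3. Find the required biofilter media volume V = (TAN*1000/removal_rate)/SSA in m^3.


A = 0.44*1000 / 0.23 = 1913.0435 m^2
V = 1913.0435 / 463 = 4.13184

4.13184 m^3


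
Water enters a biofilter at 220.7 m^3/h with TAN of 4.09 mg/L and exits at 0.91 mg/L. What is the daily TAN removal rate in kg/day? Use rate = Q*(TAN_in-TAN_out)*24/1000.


Concentration drop: TAN_in - TAN_out = 4.09 - 0.91 = 3.18 mg/L
Hourly TAN removed = Q * dTAN = 220.7 m^3/h * 3.18 mg/L = 701.826 g/h  (m^3/h * mg/L = g/h)
Daily TAN removed = 701.826 * 24 = 16843.824 g/day
Convert to kg/day: 16843.824 / 1000 = 16.843824 kg/day

16.843824 kg/day


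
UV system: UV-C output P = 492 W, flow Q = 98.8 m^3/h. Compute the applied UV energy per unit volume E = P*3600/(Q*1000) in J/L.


Energy delivered per hour = 492 W * 3600 s = 1771200 J/h
Volume treated per hour = 98.8 m^3/h * 1000 = 98800 L/h
dose = 1771200 / 98800 = 17.9271 J/L

17.9271 J/L


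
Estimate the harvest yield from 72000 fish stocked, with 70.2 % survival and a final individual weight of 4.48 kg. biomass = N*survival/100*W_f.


Survivors = 72000 * 70.2/100 = 50544 fish
Harvest biomass = survivors * W_f = 50544 * 4.48 = 226437.12 kg

226437.12 kg


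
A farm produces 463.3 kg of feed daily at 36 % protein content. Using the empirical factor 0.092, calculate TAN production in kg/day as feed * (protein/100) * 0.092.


Protein in feed = 463.3 * 36/100 = 166.788 kg/day
TAN = protein * 0.092 = 166.788 * 0.092 = 15.344496 kg/day

15.344496 kg/day


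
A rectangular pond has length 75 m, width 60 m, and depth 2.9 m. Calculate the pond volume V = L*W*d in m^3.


Base area = L * W = 75 * 60 = 4500 m^2
Volume = area * depth = 4500 * 2.9 = 13050 m^3

13050 m^3


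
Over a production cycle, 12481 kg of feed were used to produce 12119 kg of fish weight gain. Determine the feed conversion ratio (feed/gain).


FCR = feed consumed / weight gained
FCR = 12481 kg / 12119 kg = 1.02987

1.02987


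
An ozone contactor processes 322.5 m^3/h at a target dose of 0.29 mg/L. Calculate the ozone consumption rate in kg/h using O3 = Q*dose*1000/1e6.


O3 demand (mg/h) = Q * dose * 1000 = 322.5 * 0.29 * 1000 = 93525 mg/h
Convert mg to kg: 93525 / 1e6 = 0.093525 kg/h

0.093525 kg/h


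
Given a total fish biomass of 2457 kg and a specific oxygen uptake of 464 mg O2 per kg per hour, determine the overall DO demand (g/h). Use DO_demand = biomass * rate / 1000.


Total O2 consumption (mg/h) = 2457 kg * 464 mg/(kg*h) = 1140048 mg/h
Convert to g/h: 1140048 / 1000 = 1140.048 g/h

1140.048 g/h


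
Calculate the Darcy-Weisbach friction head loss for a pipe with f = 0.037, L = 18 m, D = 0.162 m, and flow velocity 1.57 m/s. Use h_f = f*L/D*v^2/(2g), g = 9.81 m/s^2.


v^2 = 1.57^2 = 2.4649 m^2/s^2
L/D = 18/0.162 = 111.11111
h_f = f*(L/D)*v^2/(2g) = 0.037 * 111.11111 * 2.4649 / 19.62 = 0.516487 m

0.516487 m


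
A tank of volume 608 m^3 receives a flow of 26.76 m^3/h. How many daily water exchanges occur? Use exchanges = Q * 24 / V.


Daily flow volume = 26.76 m^3/h * 24 h = 642.24 m^3/day
Exchanges = daily flow / tank volume = 642.24 / 608 = 1.05632 exchanges/day

1.05632 exchanges/day


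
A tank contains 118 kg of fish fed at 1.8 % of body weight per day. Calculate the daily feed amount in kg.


Feeding rate fraction = 1.8% / 100 = 0.018
Daily feed = 118 kg * 0.018 = 2.124 kg/day

2.124 kg/day


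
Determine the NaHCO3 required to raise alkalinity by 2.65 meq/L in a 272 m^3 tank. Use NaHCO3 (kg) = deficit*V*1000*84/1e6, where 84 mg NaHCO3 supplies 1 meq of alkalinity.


Tank volume in L = 272 m^3 * 1000 = 272000 L
Total meq required = 2.65 meq/L * 272000 L = 720800 meq
NaHCO3 mass = 720800 meq * 84 mg/meq / 1e6 = 60.5472 kg

60.5472 kg


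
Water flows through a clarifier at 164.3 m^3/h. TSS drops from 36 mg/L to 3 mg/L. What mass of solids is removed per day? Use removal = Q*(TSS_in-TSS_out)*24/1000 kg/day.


Concentration drop: TSS_in - TSS_out = 36 - 3 = 33 mg/L
Hourly solids removed = Q * dTSS = 164.3 m^3/h * 33 mg/L = 5421.9 g/h  (m^3/h * mg/L = g/h)
Daily solids removed = 5421.9 * 24 = 130125.6 g/day
Convert g to kg: 130125.6 / 1000 = 130.1256 kg/day

130.1256 kg/day


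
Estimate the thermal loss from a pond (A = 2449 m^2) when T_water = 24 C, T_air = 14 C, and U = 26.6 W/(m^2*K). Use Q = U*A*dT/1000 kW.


Temperature difference dT = 24 - 14 = 10 K
Heat loss (W) = U * A * dT = 26.6 * 2449 * 10 = 651434 W
Convert to kW: 651434 / 1000 = 651.434 kW

651.434 kW


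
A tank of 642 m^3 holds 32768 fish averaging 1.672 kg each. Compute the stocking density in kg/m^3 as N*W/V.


Total biomass = 32768 fish * 1.672 kg = 54788.096 kg
Density = total biomass / volume = 54788.096 / 642 = 85.3397 kg/m^3

85.3397 kg/m^3


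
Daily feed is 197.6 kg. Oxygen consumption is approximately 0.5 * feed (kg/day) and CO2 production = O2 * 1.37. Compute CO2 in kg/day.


O2 = 197.6 * 0.5 = 98.8
CO2 = 98.8 * 1.37 = 135.356

135.356 kg/day


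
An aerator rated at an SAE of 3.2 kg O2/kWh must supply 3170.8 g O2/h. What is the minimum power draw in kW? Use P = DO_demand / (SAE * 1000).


SAE in g O2/kWh = 3.2 * 1000 = 3200 g/kWh
P = DO_demand / SAE_g = 3170.8 / 3200 = 0.990875 kW

0.990875 kW


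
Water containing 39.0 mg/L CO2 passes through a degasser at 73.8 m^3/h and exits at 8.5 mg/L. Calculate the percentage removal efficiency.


CO2_out / CO2_in = 8.5 / 39.0 = 0.21794872
Fraction remaining = 0.21794872
efficiency = (1 - 0.21794872) * 100 = 78.2051 %

78.2051 %


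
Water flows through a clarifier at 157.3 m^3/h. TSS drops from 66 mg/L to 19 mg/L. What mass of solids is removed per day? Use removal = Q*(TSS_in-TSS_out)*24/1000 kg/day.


Concentration drop: TSS_in - TSS_out = 66 - 19 = 47 mg/L
Hourly solids removed = Q * dTSS = 157.3 m^3/h * 47 mg/L = 7393.1 g/h  (m^3/h * mg/L = g/h)
Daily solids removed = 7393.1 * 24 = 177434.4 g/day
Convert g to kg: 177434.4 / 1000 = 177.4344 kg/day

177.4344 kg/day


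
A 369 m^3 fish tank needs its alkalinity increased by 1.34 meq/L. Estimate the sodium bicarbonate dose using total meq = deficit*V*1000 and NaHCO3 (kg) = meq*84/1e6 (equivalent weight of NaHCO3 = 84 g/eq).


Tank volume in L = 369 m^3 * 1000 = 369000 L
Total meq required = 1.34 meq/L * 369000 L = 494460 meq
NaHCO3 mass = 494460 meq * 84 mg/meq / 1e6 = 41.5346 kg

41.5346 kg


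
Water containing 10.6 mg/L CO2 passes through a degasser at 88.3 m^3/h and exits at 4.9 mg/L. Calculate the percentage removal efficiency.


CO2_out / CO2_in = 4.9 / 10.6 = 0.46226415
Fraction remaining = 0.46226415
efficiency = (1 - 0.46226415) * 100 = 53.7736 %

53.7736 %


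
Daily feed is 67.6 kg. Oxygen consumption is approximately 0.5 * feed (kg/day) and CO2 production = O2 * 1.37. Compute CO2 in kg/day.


O2 = 67.6 * 0.5 = 33.8
CO2 = 33.8 * 1.37 = 46.306

46.306 kg/day


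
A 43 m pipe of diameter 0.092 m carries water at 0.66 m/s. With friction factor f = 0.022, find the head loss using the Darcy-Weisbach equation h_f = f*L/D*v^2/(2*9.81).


v^2 = 0.66^2 = 0.4356 m^2/s^2
L/D = 43/0.092 = 467.3913
h_f = f*(L/D)*v^2/(2g) = 0.022 * 467.3913 * 0.4356 / 19.62 = 0.228293 m

0.228293 m


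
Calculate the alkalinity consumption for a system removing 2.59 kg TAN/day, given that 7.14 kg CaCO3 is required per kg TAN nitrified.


Alkalinity factor: 7.14 kg CaCO3 consumed per kg TAN nitrified
alk = 2.59 kg TAN * 7.14 = 18.4926 kg CaCO3/day

18.4926 kg CaCO3/day


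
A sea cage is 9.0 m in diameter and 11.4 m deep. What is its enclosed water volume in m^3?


r = d/2 = 9.0/2 = 4.5 m
Base area = pi*r^2 = pi*4.5^2 = 63.617251 m^2
Volume = 63.617251 * 11.4 = 725.237 m^3

725.237 m^3


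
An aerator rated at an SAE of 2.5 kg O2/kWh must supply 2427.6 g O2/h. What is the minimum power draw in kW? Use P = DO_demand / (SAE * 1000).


SAE in g O2/kWh = 2.5 * 1000 = 2500 g/kWh
P = DO_demand / SAE_g = 2427.6 / 2500 = 0.97104 kW

0.97104 kW


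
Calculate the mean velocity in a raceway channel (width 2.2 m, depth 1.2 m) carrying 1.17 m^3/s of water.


Cross-sectional area = W * d = 2.2 * 1.2 = 2.64 m^2
Velocity = Q / A = 1.17 / 2.64 = 0.443182 m/s

0.443182 m/s


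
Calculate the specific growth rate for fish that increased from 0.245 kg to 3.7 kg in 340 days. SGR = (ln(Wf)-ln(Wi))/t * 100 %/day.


ln(W_f) = ln(3.7) = 1.3083328
ln(W_i) = ln(0.245) = -1.4064971
ln(W_f) - ln(W_i) = 1.3083328 - -1.4064971 = 2.7148299
SGR = 2.7148299 / 340 * 100 = 0.798479 %/day

0.798479 %/day


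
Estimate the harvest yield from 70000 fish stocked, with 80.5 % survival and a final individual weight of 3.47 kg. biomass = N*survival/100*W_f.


Survivors = 70000 * 80.5/100 = 56350 fish
Harvest biomass = survivors * W_f = 56350 * 3.47 = 195534.5 kg

195534.5 kg


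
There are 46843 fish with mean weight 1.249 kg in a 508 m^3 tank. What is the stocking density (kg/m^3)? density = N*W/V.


Total biomass = 46843 fish * 1.249 kg = 58506.907 kg
Density = total biomass / volume = 58506.907 / 508 = 115.171 kg/m^3

115.171 kg/m^3


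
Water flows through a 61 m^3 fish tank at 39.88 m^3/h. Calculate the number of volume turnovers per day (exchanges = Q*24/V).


Daily flow volume = 39.88 m^3/h * 24 h = 957.12 m^3/day
Exchanges = daily flow / tank volume = 957.12 / 61 = 15.6905 exchanges/day

15.6905 exchanges/day


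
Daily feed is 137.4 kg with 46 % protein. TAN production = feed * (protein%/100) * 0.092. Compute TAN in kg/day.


Protein in feed = 137.4 * 46/100 = 63.204 kg/day
TAN = protein * 0.092 = 63.204 * 0.092 = 5.814768 kg/day

5.814768 kg/day


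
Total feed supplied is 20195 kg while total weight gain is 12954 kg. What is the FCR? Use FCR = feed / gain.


FCR = feed consumed / weight gained
FCR = 20195 kg / 12954 kg = 1.55898

1.55898


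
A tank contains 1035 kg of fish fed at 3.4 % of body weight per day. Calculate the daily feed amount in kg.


Feeding rate fraction = 3.4% / 100 = 0.034
Daily feed = 1035 kg * 0.034 = 35.19 kg/day

35.19 kg/day


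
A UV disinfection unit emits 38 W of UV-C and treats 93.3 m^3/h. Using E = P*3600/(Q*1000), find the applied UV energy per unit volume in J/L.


Energy delivered per hour = 38 W * 3600 s = 136800 J/h
Volume treated per hour = 93.3 m^3/h * 1000 = 93300 L/h
dose = 136800 / 93300 = 1.46624 J/L

1.46624 J/L


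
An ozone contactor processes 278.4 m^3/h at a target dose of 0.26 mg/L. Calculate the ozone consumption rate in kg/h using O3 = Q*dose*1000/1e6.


O3 demand (mg/h) = Q * dose * 1000 = 278.4 * 0.26 * 1000 = 72384 mg/h
Convert mg to kg: 72384 / 1e6 = 0.072384 kg/h

0.072384 kg/h


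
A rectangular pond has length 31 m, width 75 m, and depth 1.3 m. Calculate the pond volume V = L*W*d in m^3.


Base area = L * W = 31 * 75 = 2325 m^2
Volume = area * depth = 2325 * 1.3 = 3022.5 m^3

3022.5 m^3


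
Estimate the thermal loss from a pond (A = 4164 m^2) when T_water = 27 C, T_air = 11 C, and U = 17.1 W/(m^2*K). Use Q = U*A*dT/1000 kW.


Temperature difference dT = 27 - 11 = 16 K
Heat loss (W) = U * A * dT = 17.1 * 4164 * 16 = 1139270.4 W
Convert to kW: 1139270.4 / 1000 = 1139.2704 kW

1139.2704 kW


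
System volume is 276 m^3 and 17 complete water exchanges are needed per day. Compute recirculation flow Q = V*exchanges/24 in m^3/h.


Daily recirculation volume = 276 m^3 * 17 = 4692 m^3/day
Flow rate Q = daily volume / 24 h = 4692 / 24 = 195.5 m^3/h

195.5 m^3/h


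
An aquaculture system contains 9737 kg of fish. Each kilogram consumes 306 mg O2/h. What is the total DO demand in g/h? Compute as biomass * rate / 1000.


Total O2 consumption (mg/h) = 9737 kg * 306 mg/(kg*h) = 2979522 mg/h
Convert to g/h: 2979522 / 1000 = 2979.522 g/h

2979.522 g/h


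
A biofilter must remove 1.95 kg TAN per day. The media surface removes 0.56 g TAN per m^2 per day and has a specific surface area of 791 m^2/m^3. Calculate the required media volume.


A = 1.95*1000 / 0.56 = 3482.1429 m^2
V = 3482.1429 / 791 = 4.4022

4.4022 m^3


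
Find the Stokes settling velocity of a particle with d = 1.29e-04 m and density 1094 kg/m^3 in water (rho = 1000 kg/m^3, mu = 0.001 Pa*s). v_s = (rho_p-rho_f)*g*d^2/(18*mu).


Density difference: rho_p - rho_f = 1094 - 1000 = 94 kg/m^3
d^2 = (1.29e-04)^2 = 1.6641e-08 m^2
Numerator = (rho_p - rho_f) * g * d^2 = 94 * 9.81 * 1.6641e-08 = 1.5345332e-05
Denominator = 18 * mu = 18 * 0.001 = 0.018
v_s = 1.5345332e-05 / 0.018 = 8.52518e-04 m/s
Check: Re = rho_f * v_s * d / mu = 1000 * 8.52518e-04 * 1.29e-04 / 0.001 = 0.11 < 1, so Stokes' law applies.

8.52518e-04 m/s


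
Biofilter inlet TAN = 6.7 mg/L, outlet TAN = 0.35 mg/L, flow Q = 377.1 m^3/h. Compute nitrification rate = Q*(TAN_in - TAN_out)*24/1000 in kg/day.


Concentration drop: TAN_in - TAN_out = 6.7 - 0.35 = 6.35 mg/L
Hourly TAN removed = Q * dTAN = 377.1 m^3/h * 6.35 mg/L = 2394.585 g/h  (m^3/h * mg/L = g/h)
Daily TAN removed = 2394.585 * 24 = 57470.04 g/day
Convert to kg/day: 57470.04 / 1000 = 57.47004 kg/day

57.47004 kg/day


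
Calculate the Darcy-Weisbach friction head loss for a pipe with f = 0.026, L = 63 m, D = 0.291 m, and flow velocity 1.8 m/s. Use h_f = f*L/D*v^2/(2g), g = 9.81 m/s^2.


v^2 = 1.8^2 = 3.24 m^2/s^2
L/D = 63/0.291 = 216.49485
h_f = f*(L/D)*v^2/(2g) = 0.026 * 216.49485 * 3.24 / 19.62 = 0.929538 m

0.929538 m


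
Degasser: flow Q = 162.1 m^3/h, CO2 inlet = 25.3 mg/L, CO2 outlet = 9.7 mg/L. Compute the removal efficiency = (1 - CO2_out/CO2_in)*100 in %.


CO2_out / CO2_in = 9.7 / 25.3 = 0.38339921
Fraction remaining = 0.38339921
efficiency = (1 - 0.38339921) * 100 = 61.6601 %

61.6601 %


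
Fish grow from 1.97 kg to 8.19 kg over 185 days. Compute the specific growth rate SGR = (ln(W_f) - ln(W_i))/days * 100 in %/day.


ln(W_f) = ln(8.19) = 2.1029139
ln(W_i) = ln(1.97) = 0.67803354
ln(W_f) - ln(W_i) = 2.1029139 - 0.67803354 = 1.4248804
SGR = 1.4248804 / 185 * 100 = 0.770206 %/day

0.770206 %/day


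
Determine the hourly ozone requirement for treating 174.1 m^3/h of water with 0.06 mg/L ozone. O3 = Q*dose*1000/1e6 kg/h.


O3 demand (mg/h) = Q * dose * 1000 = 174.1 * 0.06 * 1000 = 10446 mg/h
Convert mg to kg: 10446 / 1e6 = 0.010446 kg/h

0.010446 kg/h


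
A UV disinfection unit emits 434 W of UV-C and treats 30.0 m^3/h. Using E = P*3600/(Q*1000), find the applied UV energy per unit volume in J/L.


Energy delivered per hour = 434 W * 3600 s = 1562400 J/h
Volume treated per hour = 30.0 m^3/h * 1000 = 30000 L/h
dose = 1562400 / 30000 = 52.08 J/L

52.08 J/L


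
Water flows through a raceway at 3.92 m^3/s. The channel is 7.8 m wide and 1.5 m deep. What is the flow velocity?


Cross-sectional area = W * d = 7.8 * 1.5 = 11.7 m^2
Velocity = Q / A = 3.92 / 11.7 = 0.335043 m/s

0.335043 m/s


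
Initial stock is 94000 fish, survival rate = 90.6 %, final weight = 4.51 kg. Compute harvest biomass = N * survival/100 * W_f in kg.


Survivors = 94000 * 90.6/100 = 85164 fish
Harvest biomass = survivors * W_f = 85164 * 4.51 = 384089.64 kg

384089.64 kg


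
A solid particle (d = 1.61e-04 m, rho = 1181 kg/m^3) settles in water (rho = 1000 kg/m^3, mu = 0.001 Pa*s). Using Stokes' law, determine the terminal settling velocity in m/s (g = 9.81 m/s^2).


Density difference: rho_p - rho_f = 1181 - 1000 = 181 kg/m^3
d^2 = (1.61e-04)^2 = 2.5921e-08 m^2
Numerator = (rho_p - rho_f) * g * d^2 = 181 * 9.81 * 2.5921e-08 = 4.6025587e-05
Denominator = 18 * mu = 18 * 0.001 = 0.018
v_s = 4.6025587e-05 / 0.018 = 0.00255698 m/s
Check: Re = rho_f * v_s * d / mu = 1000 * 0.00255698 * 1.61e-04 / 0.001 = 0.412 < 1, so Stokes' law applies.

0.00255698 m/s


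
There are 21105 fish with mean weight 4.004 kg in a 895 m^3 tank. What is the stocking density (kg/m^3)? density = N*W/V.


Total biomass = 21105 fish * 4.004 kg = 84504.42 kg
Density = total biomass / volume = 84504.42 / 895 = 94.4183 kg/m^3

94.4183 kg/m^3


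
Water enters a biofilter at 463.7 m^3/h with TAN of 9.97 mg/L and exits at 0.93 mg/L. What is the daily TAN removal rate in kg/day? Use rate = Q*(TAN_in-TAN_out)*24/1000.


Concentration drop: TAN_in - TAN_out = 9.97 - 0.93 = 9.04 mg/L
Hourly TAN removed = Q * dTAN = 463.7 m^3/h * 9.04 mg/L = 4191.848 g/h  (m^3/h * mg/L = g/h)
Daily TAN removed = 4191.848 * 24 = 100604.352 g/day
Convert to kg/day: 100604.352 / 1000 = 100.604352 kg/day

100.604352 kg/day


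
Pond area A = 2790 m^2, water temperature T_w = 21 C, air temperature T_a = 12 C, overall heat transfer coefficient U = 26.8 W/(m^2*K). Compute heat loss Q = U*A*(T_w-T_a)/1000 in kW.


Temperature difference dT = 21 - 12 = 9 K
Heat loss (W) = U * A * dT = 26.8 * 2790 * 9 = 672948 W
Convert to kW: 672948 / 1000 = 672.948 kW

672.948 kW


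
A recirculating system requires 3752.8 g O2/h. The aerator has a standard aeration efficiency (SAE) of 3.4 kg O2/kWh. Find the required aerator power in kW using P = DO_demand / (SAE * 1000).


SAE in g O2/kWh = 3.4 * 1000 = 3400 g/kWh
P = DO_demand / SAE_g = 3752.8 / 3400 = 1.10376 kW

1.10376 kW


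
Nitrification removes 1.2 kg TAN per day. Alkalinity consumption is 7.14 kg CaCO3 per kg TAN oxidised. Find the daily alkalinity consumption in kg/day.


Alkalinity factor: 7.14 kg CaCO3 consumed per kg TAN nitrified
alk = 1.2 kg TAN * 7.14 = 8.568 kg CaCO3/day

8.568 kg CaCO3/day


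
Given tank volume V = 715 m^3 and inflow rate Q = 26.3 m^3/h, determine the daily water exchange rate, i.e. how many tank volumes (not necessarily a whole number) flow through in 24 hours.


Daily flow volume = 26.3 m^3/h * 24 h = 631.2 m^3/day
Exchanges = daily flow / tank volume = 631.2 / 715 = 0.882797 exchanges/day

0.882797 exchanges/day


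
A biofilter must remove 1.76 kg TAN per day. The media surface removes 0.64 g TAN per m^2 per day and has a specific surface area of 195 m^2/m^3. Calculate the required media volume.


A = 1.76*1000 / 0.64 = 2750 m^2
V = 2750 / 195 = 14.1026

14.1026 m^3


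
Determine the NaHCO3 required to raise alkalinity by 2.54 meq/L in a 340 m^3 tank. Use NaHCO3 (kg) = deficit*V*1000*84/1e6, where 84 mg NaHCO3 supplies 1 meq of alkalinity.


Tank volume in L = 340 m^3 * 1000 = 340000 L
Total meq required = 2.54 meq/L * 340000 L = 863600 meq
NaHCO3 mass = 863600 meq * 84 mg/meq / 1e6 = 72.5424 kg

72.5424 kg


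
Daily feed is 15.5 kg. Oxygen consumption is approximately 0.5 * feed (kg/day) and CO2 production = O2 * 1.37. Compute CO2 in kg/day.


O2 = 15.5 * 0.5 = 7.75
CO2 = 7.75 * 1.37 = 10.6175

10.6175 kg/day


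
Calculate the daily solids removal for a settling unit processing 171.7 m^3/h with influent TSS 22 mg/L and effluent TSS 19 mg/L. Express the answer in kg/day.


Concentration drop: TSS_in - TSS_out = 22 - 19 = 3 mg/L
Hourly solids removed = Q * dTSS = 171.7 m^3/h * 3 mg/L = 515.1 g/h  (m^3/h * mg/L = g/h)
Daily solids removed = 515.1 * 24 = 12362.4 g/day
Convert g to kg: 12362.4 / 1000 = 12.3624 kg/day

12.3624 kg/day


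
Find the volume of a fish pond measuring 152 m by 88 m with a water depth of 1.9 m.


Base area = L * W = 152 * 88 = 13376 m^2
Volume = area * depth = 13376 * 1.9 = 25414.4 m^3

25414.4 m^3


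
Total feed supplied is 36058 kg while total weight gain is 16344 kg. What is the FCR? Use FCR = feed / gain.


FCR = feed consumed / weight gained
FCR = 36058 kg / 16344 kg = 2.20619

2.20619


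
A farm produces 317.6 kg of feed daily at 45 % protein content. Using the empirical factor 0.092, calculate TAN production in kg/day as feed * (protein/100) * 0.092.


Protein in feed = 317.6 * 45/100 = 142.92 kg/day
TAN = protein * 0.092 = 142.92 * 0.092 = 13.14864 kg/day

13.14864 kg/day


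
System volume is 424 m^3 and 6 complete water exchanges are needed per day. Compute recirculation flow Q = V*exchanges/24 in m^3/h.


Daily recirculation volume = 424 m^3 * 6 = 2544 m^3/day
Flow rate Q = daily volume / 24 h = 2544 / 24 = 106 m^3/h

106 m^3/h


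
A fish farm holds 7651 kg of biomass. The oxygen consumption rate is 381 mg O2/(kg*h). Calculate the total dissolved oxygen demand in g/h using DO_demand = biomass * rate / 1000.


Total O2 consumption (mg/h) = 7651 kg * 381 mg/(kg*h) = 2915031 mg/h
Convert to g/h: 2915031 / 1000 = 2915.031 g/h

2915.031 g/h


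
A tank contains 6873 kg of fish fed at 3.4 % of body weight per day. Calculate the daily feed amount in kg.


Feeding rate fraction = 3.4% / 100 = 0.034
Daily feed = 6873 kg * 0.034 = 233.682 kg/day

233.682 kg/day


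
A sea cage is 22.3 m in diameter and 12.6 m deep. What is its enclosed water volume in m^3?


r = d/2 = 22.3/2 = 11.15 m
Base area = pi*r^2 = pi*11.15^2 = 390.57065 m^2
Volume = 390.57065 * 12.6 = 4921.19 m^3

4921.19 m^3


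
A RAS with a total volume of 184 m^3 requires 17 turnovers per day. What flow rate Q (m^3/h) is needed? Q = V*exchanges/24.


Daily recirculation volume = 184 m^3 * 17 = 3128 m^3/day
Flow rate Q = daily volume / 24 h = 3128 / 24 = 130.333 m^3/h

130.333 m^3/h


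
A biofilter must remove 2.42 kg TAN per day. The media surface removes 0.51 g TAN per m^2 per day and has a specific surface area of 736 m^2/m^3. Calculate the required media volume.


A = 2.42*1000 / 0.51 = 4745.098 m^2
V = 4745.098 / 736 = 6.44714

6.44714 m^3


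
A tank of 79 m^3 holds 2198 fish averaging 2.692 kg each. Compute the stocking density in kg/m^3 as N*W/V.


Total biomass = 2198 fish * 2.692 kg = 5917.016 kg
Density = total biomass / volume = 5917.016 / 79 = 74.8989 kg/m^3

74.8989 kg/m^3


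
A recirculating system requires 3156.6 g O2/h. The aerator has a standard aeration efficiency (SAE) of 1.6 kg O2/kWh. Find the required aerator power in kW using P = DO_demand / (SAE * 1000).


SAE in g O2/kWh = 1.6 * 1000 = 1600 g/kWh
P = DO_demand / SAE_g = 3156.6 / 1600 = 1.97287 kW

1.97287 kW


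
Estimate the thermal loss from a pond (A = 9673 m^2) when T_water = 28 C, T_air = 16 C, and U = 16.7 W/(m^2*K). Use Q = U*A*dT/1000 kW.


Temperature difference dT = 28 - 16 = 12 K
Heat loss (W) = U * A * dT = 16.7 * 9673 * 12 = 1938469.2 W
Convert to kW: 1938469.2 / 1000 = 1938.4692 kW

1938.4692 kW


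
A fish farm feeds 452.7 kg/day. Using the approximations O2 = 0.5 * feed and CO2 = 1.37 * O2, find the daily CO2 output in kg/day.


O2 = 452.7 * 0.5 = 226.35
CO2 = 226.35 * 1.37 = 310.0995

310.0995 kg/day


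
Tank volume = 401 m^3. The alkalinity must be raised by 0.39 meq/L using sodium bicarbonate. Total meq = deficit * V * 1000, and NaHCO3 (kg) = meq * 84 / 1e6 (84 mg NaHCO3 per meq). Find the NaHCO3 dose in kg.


Tank volume in L = 401 m^3 * 1000 = 401000 L
Total meq required = 0.39 meq/L * 401000 L = 156390 meq
NaHCO3 mass = 156390 meq * 84 mg/meq / 1e6 = 13.1368 kg

13.1368 kg


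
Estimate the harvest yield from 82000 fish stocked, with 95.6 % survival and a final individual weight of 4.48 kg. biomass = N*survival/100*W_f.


Survivors = 82000 * 95.6/100 = 78392 fish
Harvest biomass = survivors * W_f = 78392 * 4.48 = 351196.16 kg

351196.16 kg


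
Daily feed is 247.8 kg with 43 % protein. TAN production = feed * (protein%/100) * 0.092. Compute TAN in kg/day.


Protein in feed = 247.8 * 43/100 = 106.554 kg/day
TAN = protein * 0.092 = 106.554 * 0.092 = 9.802968 kg/day

9.802968 kg/day


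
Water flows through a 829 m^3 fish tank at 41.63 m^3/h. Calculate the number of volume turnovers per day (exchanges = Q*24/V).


Daily flow volume = 41.63 m^3/h * 24 h = 999.12 m^3/day
Exchanges = daily flow / tank volume = 999.12 / 829 = 1.20521 exchanges/day

1.20521 exchanges/day


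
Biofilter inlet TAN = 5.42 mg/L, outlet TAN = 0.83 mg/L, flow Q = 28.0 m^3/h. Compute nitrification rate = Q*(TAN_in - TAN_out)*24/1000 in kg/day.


Concentration drop: TAN_in - TAN_out = 5.42 - 0.83 = 4.59 mg/L
Hourly TAN removed = Q * dTAN = 28.0 m^3/h * 4.59 mg/L = 128.52 g/h  (m^3/h * mg/L = g/h)
Daily TAN removed = 128.52 * 24 = 3084.48 g/day
Convert to kg/day: 3084.48 / 1000 = 3.08448 kg/day

3.08448 kg/day


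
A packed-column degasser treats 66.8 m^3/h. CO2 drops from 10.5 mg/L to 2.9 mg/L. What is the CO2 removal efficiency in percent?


CO2_out / CO2_in = 2.9 / 10.5 = 0.27619048
Fraction remaining = 0.27619048
efficiency = (1 - 0.27619048) * 100 = 72.381 %

72.381 %


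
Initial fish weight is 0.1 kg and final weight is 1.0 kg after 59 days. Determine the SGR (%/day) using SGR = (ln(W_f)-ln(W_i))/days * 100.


ln(W_f) = ln(1.0) = 0
ln(W_i) = ln(0.1) = -2.3025851
ln(W_f) - ln(W_i) = 0 - -2.3025851 = 2.3025851
SGR = 2.3025851 / 59 * 100 = 3.90269 %/day

3.90269 %/day


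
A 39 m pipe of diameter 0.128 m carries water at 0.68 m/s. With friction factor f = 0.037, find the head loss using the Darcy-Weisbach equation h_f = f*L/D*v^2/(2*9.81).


v^2 = 0.68^2 = 0.4624 m^2/s^2
L/D = 39/0.128 = 304.6875
h_f = f*(L/D)*v^2/(2g) = 0.037 * 304.6875 * 0.4624 / 19.62 = 0.26569 m

0.26569 m


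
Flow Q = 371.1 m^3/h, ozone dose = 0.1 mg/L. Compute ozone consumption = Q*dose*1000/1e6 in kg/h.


O3 demand (mg/h) = Q * dose * 1000 = 371.1 * 0.1 * 1000 = 37110 mg/h
Convert mg to kg: 37110 / 1e6 = 0.03711 kg/h

0.03711 kg/h


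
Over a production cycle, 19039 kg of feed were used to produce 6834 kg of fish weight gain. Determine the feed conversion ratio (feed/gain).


FCR = feed consumed / weight gained
FCR = 19039 kg / 6834 kg = 2.78592

2.78592


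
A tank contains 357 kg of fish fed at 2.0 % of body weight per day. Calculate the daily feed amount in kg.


Feeding rate fraction = 2.0% / 100 = 0.02
Daily feed = 357 kg * 0.02 = 7.14 kg/day

7.14 kg/day


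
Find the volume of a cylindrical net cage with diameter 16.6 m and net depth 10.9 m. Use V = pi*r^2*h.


r = d/2 = 16.6/2 = 8.3 m
Base area = pi*r^2 = pi*8.3^2 = 216.42432 m^2
Volume = 216.42432 * 10.9 = 2359.03 m^3

2359.03 m^3


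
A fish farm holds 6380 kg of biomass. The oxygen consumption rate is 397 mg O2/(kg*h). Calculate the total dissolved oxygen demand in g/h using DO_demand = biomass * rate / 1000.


Total O2 consumption (mg/h) = 6380 kg * 397 mg/(kg*h) = 2532860 mg/h
Convert to g/h: 2532860 / 1000 = 2532.86 g/h

2532.86 g/h


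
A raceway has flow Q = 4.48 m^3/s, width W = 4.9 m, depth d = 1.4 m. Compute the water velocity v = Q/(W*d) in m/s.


Cross-sectional area = W * d = 4.9 * 1.4 = 6.86 m^2
Velocity = Q / A = 4.48 / 6.86 = 0.653061 m/s

0.653061 m/s


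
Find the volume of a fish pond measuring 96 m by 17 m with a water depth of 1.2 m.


Base area = L * W = 96 * 17 = 1632 m^2
Volume = area * depth = 1632 * 1.2 = 1958.4 m^3

1958.4 m^3


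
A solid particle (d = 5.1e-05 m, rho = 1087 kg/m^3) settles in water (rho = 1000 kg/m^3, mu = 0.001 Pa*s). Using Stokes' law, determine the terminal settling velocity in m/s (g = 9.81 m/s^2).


Density difference: rho_p - rho_f = 1087 - 1000 = 87 kg/m^3
d^2 = (5.1e-05)^2 = 2.601e-09 m^2
Numerator = (rho_p - rho_f) * g * d^2 = 87 * 9.81 * 2.601e-09 = 2.2198755e-06
Denominator = 18 * mu = 18 * 0.001 = 0.018
v_s = 2.2198755e-06 / 0.018 = 1.23326e-04 m/s
Check: Re = rho_f * v_s * d / mu = 1000 * 1.23326e-04 * 5.1e-05 / 0.001 = 0.00629 < 1, so Stokes' law applies.

1.23326e-04 m/s


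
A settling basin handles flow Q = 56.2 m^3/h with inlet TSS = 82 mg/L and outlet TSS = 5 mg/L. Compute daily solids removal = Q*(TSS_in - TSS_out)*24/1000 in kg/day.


Concentration drop: TSS_in - TSS_out = 82 - 5 = 77 mg/L
Hourly solids removed = Q * dTSS = 56.2 m^3/h * 77 mg/L = 4327.4 g/h  (m^3/h * mg/L = g/h)
Daily solids removed = 4327.4 * 24 = 103857.6 g/day
Convert g to kg: 103857.6 / 1000 = 103.8576 kg/day

103.8576 kg/day


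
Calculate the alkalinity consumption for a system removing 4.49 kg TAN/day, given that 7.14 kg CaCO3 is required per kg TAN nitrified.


Alkalinity factor: 7.14 kg CaCO3 consumed per kg TAN nitrified
alk = 4.49 kg TAN * 7.14 = 32.0586 kg CaCO3/day

32.0586 kg CaCO3/day


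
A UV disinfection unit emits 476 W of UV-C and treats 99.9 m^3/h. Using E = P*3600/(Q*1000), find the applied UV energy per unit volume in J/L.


Energy delivered per hour = 476 W * 3600 s = 1713600 J/h
Volume treated per hour = 99.9 m^3/h * 1000 = 99900 L/h
dose = 1713600 / 99900 = 17.1532 J/L

17.1532 J/L


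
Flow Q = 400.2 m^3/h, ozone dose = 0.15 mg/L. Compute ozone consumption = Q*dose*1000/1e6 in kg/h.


O3 demand (mg/h) = Q * dose * 1000 = 400.2 * 0.15 * 1000 = 60030 mg/h
Convert mg to kg: 60030 / 1e6 = 0.06003 kg/h

0.06003 kg/h


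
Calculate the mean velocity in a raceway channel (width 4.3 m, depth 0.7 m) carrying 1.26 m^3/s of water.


Cross-sectional area = W * d = 4.3 * 0.7 = 3.01 m^2
Velocity = Q / A = 1.26 / 3.01 = 0.418605 m/s

0.418605 m/s


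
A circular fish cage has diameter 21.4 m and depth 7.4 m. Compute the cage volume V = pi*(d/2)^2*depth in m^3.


r = d/2 = 21.4/2 = 10.7 m
Base area = pi*r^2 = pi*10.7^2 = 359.68094 m^2
Volume = 359.68094 * 7.4 = 2661.64 m^3

2661.64 m^3


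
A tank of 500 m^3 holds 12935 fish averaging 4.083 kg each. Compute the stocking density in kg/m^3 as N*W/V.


Total biomass = 12935 fish * 4.083 kg = 52813.605 kg
Density = total biomass / volume = 52813.605 / 500 = 105.627 kg/m^3

105.627 kg/m^3


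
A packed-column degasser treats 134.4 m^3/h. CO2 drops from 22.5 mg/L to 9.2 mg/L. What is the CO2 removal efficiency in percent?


CO2_out / CO2_in = 9.2 / 22.5 = 0.40888889
Fraction remaining = 0.40888889
efficiency = (1 - 0.40888889) * 100 = 59.1111 %

59.1111 %


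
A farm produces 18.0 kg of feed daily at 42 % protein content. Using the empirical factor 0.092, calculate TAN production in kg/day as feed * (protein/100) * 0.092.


Protein in feed = 18.0 * 42/100 = 7.56 kg/day
TAN = protein * 0.092 = 7.56 * 0.092 = 0.69552 kg/day

0.69552 kg/day


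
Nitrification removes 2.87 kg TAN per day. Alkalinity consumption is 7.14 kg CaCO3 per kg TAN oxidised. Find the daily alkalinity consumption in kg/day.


Alkalinity factor: 7.14 kg CaCO3 consumed per kg TAN nitrified
alk = 2.87 kg TAN * 7.14 = 20.4918 kg CaCO3/day

20.4918 kg CaCO3/day


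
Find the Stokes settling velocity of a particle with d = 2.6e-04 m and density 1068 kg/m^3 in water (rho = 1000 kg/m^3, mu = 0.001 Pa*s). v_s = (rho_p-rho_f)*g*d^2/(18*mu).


Density difference: rho_p - rho_f = 1068 - 1000 = 68 kg/m^3
d^2 = (2.6e-04)^2 = 6.76e-08 m^2
Numerator = (rho_p - rho_f) * g * d^2 = 68 * 9.81 * 6.76e-08 = 4.5094608e-05
Denominator = 18 * mu = 18 * 0.001 = 0.018
v_s = 4.5094608e-05 / 0.018 = 0.00250526 m/s
Check: Re = rho_f * v_s * d / mu = 1000 * 0.00250526 * 2.6e-04 / 0.001 = 0.651 < 1, so Stokes' law applies.

0.00250526 m/s


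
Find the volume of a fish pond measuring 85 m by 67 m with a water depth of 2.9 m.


Base area = L * W = 85 * 67 = 5695 m^2
Volume = area * depth = 5695 * 2.9 = 16515.5 m^3

16515.5 m^3


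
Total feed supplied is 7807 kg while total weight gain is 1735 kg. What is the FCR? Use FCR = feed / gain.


FCR = feed consumed / weight gained
FCR = 7807 kg / 1735 kg = 4.49971

4.49971


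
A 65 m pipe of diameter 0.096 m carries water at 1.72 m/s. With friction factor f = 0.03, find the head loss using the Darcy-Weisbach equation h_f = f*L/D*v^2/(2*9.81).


v^2 = 1.72^2 = 2.9584 m^2/s^2
L/D = 65/0.096 = 677.08333
h_f = f*(L/D)*v^2/(2g) = 0.03 * 677.08333 * 2.9584 / 19.62 = 3.06282 m

3.06282 m


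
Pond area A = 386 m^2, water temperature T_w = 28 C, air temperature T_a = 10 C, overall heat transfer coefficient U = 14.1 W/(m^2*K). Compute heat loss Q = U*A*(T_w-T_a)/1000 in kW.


Temperature difference dT = 28 - 10 = 18 K
Heat loss (W) = U * A * dT = 14.1 * 386 * 18 = 97966.8 W
Convert to kW: 97966.8 / 1000 = 97.9668 kW

97.9668 kW


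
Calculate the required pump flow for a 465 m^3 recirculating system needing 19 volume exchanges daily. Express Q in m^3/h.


Daily recirculation volume = 465 m^3 * 19 = 8835 m^3/day
Flow rate Q = daily volume / 24 h = 8835 / 24 = 368.125 m^3/h

368.125 m^3/h


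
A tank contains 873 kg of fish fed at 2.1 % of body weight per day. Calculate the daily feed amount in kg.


Feeding rate fraction = 2.1% / 100 = 0.021
Daily feed = 873 kg * 0.021 = 18.333 kg/day

18.333 kg/day


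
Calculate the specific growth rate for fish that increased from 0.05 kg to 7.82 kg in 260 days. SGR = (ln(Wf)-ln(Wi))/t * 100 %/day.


ln(W_f) = ln(7.82) = 2.0566846
ln(W_i) = ln(0.05) = -2.9957323
ln(W_f) - ln(W_i) = 2.0566846 - -2.9957323 = 5.0524169
SGR = 5.0524169 / 260 * 100 = 1.94324 %/day

1.94324 %/day


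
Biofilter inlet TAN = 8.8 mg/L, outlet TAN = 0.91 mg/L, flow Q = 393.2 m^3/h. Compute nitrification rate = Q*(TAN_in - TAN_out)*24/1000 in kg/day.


Concentration drop: TAN_in - TAN_out = 8.8 - 0.91 = 7.89 mg/L
Hourly TAN removed = Q * dTAN = 393.2 m^3/h * 7.89 mg/L = 3102.348 g/h  (m^3/h * mg/L = g/h)
Daily TAN removed = 3102.348 * 24 = 74456.352 g/day
Convert to kg/day: 74456.352 / 1000 = 74.456352 kg/day

74.456352 kg/day


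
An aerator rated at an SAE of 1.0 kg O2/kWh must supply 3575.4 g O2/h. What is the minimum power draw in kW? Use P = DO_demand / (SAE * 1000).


SAE in g O2/kWh = 1.0 * 1000 = 1000 g/kWh
P = DO_demand / SAE_g = 3575.4 / 1000 = 3.5754 kW

3.5754 kW


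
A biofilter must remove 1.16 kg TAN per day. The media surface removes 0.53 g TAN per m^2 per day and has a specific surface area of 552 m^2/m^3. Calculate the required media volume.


A = 1.16*1000 / 0.53 = 2188.6792 m^2
V = 2188.6792 / 552 = 3.965

3.965 m^3


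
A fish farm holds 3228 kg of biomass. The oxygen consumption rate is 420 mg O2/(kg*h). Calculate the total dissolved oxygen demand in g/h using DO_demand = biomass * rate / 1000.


Total O2 consumption (mg/h) = 3228 kg * 420 mg/(kg*h) = 1355760 mg/h
Convert to g/h: 1355760 / 1000 = 1355.76 g/h

1355.76 g/h


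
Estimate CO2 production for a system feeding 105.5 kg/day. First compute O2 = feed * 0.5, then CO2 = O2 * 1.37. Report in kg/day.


O2 = 105.5 * 0.5 = 52.75
CO2 = 52.75 * 1.37 = 72.2675

72.2675 kg/day


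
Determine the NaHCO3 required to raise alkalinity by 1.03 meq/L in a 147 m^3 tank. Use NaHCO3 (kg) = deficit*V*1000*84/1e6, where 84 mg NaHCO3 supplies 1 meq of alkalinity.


Tank volume in L = 147 m^3 * 1000 = 147000 L
Total meq required = 1.03 meq/L * 147000 L = 151410 meq
NaHCO3 mass = 151410 meq * 84 mg/meq / 1e6 = 12.7184 kg

12.7184 kg


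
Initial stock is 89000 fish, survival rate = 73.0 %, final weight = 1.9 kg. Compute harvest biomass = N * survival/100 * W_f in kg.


Survivors = 89000 * 73.0/100 = 64970 fish
Harvest biomass = survivors * W_f = 64970 * 1.9 = 123443 kg

123443 kg


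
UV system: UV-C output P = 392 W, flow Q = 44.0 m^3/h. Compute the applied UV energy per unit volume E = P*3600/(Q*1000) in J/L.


Energy delivered per hour = 392 W * 3600 s = 1411200 J/h
Volume treated per hour = 44.0 m^3/h * 1000 = 44000 L/h
dose = 1411200 / 44000 = 32.0727 J/L

32.0727 J/L


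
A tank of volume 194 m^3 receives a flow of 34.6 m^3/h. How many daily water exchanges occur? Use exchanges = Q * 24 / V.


Daily flow volume = 34.6 m^3/h * 24 h = 830.4 m^3/day
Exchanges = daily flow / tank volume = 830.4 / 194 = 4.28041 exchanges/day

4.28041 exchanges/day


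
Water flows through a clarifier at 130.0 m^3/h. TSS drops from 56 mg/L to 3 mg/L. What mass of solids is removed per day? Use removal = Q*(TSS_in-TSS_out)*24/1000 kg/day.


Concentration drop: TSS_in - TSS_out = 56 - 3 = 53 mg/L
Hourly solids removed = Q * dTSS = 130.0 m^3/h * 53 mg/L = 6890 g/h  (m^3/h * mg/L = g/h)
Daily solids removed = 6890 * 24 = 165360 g/day
Convert g to kg: 165360 / 1000 = 165.36 kg/day

165.36 kg/day
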